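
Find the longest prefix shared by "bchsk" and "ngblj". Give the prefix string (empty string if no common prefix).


String 1: 'bchsk'
String 2: 'ngblj'
Compare position by position:
pos 0: 'b' vs 'n' differ -> stop
Longest common prefix: "" (length 0)


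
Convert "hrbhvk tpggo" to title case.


Input string: 'hrbhvk tpggo'
Operation: capitalize first letter of each word
Word transformations: 'hrbhvk'->'Hrbhvk', 'tpggo'->'Tpggo'
Result: Hrbhvk Tpggo


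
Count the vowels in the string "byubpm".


Input string: 'byubpm'
Operation: count vowels (a, e, i, o, u)
Scan: s[0]='b', s[1]='y', s[2]='u' (vowel), s[3]='b', s[4]='p', s[5]='m'
Vowels found: 1
Result: 1


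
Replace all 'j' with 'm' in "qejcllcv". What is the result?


Input string: 'qejcllcv'
Operation: replace 'j' with 'm'
Positions of 'j': 2
After replacement: qemcllcv


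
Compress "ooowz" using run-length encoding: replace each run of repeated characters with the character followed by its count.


Input: 'ooowz'
Operation: identify consecutive runs
Runs: 'ooo' -> o3, 'w' -> w1, 'z' -> z1
Encoded: o3w1z1


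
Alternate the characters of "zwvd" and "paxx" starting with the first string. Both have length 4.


String 1: 'zwvd'
String 2: 'paxx'
Operation: alternate characters
Pairs: 'z'+'p', 'w'+'a', 'v'+'x', 'd'+'x'
Result: zpwavxdx


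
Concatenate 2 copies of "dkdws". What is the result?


Input string: 'dkdws'
Operation: repeat 2 times
Concatenation: 'dkdws' + 'dkdws'
Result: dkdwsdkdws


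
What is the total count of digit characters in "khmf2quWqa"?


Input string: 'khmf2quWqa'
Operation: count digit characters (0-9)
Scan: 'k', 'h', 'm', 'f', '2'(digit), 'q', 'u', 'W', 'q', 'a'
Digits found: 1
Result: 1


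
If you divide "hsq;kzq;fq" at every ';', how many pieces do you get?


Input string: 'hsq;kzq;fq'
Delimiter: ';'
Split result: 'hsq', 'kzq', 'fq'
Number of parts: 3


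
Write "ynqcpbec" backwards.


Input string: 'ynqcpbec'
Operation: reverse character order
Original order: 'y' -> 'n' -> 'q' -> 'c' -> 'p' -> 'b' -> 'e' -> 'c'
Reversed order: 'c' -> 'e' -> 'b' -> 'p' -> 'c' -> 'q' -> 'n' -> 'y'
Result: cebpcqny


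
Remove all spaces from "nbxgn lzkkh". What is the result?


Input string: 'nbxgn lzkkh'
Operation: remove all spaces
Words: 'nbxgn', 'lzkkh'
Join without spaces: nbxgnlzkkh


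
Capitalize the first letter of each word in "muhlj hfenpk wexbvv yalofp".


Input string: 'muhlj hfenpk wexbvv yalofp'
Operation: capitalize first letter of each word
Word transformations: 'muhlj'->'Muhlj', 'hfenpk'->'Hfenpk', 'wexbvv'->'Wexbvv', 'yalofp'->'Yalofp'
Result: Muhlj Hfenpk Wexbvv Yalofp


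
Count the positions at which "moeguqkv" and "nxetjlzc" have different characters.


String 1: 'moeguqkv'
String 2: 'nxetjlzc'
Compare each position: pos 0: 'm'!='n', pos 1: 'o'!='x', pos 2: 'e'=='e', pos 3: 'g'!='t', pos 4: 'u'!='j', pos 5: 'q'!='l', pos 6: 'k'!='z', pos 7: 'v'!='c'
Differing positions: 7
Hamming distance: 7


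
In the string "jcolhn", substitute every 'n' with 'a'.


Input string: 'jcolhn'
Operation: replace 'n' with 'a'
Positions of 'n': 5
After replacement: jcolha


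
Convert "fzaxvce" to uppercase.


Input string: 'fzaxvce'
Operation: convert each letter to uppercase
Mapping: 'f'->'F', 'z'->'Z', 'a'->'A', 'x'->'X', 'v'->'V', 'c'->'C', 'e'->'E'
Result: FZAXVCE


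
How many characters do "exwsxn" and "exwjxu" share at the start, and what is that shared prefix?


String 1: 'exwsxn'
String 2: 'exwjxu'
Compare position by position:
pos 0: 'e' vs 'e' match
pos 1: 'x' vs 'x' match
pos 2: 'w' vs 'w' match
pos 3: 's' vs 'j' differ -> stop
Longest common prefix: "exw" (length 3)


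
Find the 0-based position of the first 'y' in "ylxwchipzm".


Input string: 'ylxwchipzm'
Target: 'y'
Scanning left to right: s[0]='y'
First match at index: 0


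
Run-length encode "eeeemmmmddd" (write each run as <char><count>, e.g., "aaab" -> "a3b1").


Input: 'eeeemmmmddd'
Operation: identify consecutive runs
Runs: 'eeee' -> e4, 'mmmm' -> m4, 'ddd' -> d3
Encoded: e4m4d3


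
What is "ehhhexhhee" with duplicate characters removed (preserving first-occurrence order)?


Input: 'ehhhexhhee'
Operation: keep first occurrence of each character
Scan: s[0]='e' new -> keep; s[1]='h' new -> keep; s[2]='h' seen -> skip; s[3]='h' seen -> skip; s[4]='e' seen -> skip; s[5]='x' new -> keep; s[6]='h' seen -> skip; s[7]='h' seen -> skip; s[8]='e' seen -> skip; s[9]='e' seen -> skip
Result: ehx


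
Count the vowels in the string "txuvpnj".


Input string: 'txuvpnj'
Operation: count vowels (a, e, i, o, u)
Scan: s[0]='t', s[1]='x', s[2]='u' (vowel), s[3]='v', s[4]='p', s[5]='n', s[6]='j'
Vowels found: 1
Result: 1


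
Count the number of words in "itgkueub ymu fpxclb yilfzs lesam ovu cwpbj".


Input string: 'itgkueub ymu fpxclb yilfzs lesam ovu cwpbj'
Operation: split by spaces
Words found: 'itgkueub', 'ymu', 'fpxclb', 'yilfzs', 'lesam', 'ovu', 'cwpbj'
Word count: 7


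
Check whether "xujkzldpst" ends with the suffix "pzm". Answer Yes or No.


Input string: 'xujkzldpst'
Suffix to check: 'pzm'
Last 3 characters of input: 'pst'
Match: False
Result: No


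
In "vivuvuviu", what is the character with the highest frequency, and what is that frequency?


Input: 'vivuvuviu'
Operation: tally each character
Counts: 'i':2, 'u':3, 'v':4
Maximum: 'v' appears 4 times


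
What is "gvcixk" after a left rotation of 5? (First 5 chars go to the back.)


Input: 'gvcixk', shift = 5
Operation: split at index 5 and swap parts
Front part s[0:5] = 'gvcix'
Back part s[5:] = 'k'
Rotated = back + front = 'k' + 'gvcix'
Result: kgvcix


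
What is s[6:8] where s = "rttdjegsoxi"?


Input string: 'rttdjegsoxi'
Operation: slice [6:8]
Extract characters: s[6]='g', s[7]='s'
Result: gs


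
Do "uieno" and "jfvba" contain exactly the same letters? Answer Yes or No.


String 1: 'uieno' -> sorted: 'einou'
String 2: 'jfvba' -> sorted: 'abfjv'
Compare sorted forms: 'einou' != 'abfjv'
Anagram: No


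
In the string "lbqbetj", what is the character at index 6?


Input string: 'lbqbetj'
Operation: get character at index 6
Index mapping: s[0]='l', s[1]='b', s[2]='q', s[3]='b', s[4]='e', s[5]='t', s[6]='j'
Result: 'j'


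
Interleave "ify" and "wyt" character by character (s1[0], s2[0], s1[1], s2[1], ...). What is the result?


String 1: 'ify'
String 2: 'wyt'
Operation: alternate characters
Pairs: 'i'+'w', 'f'+'y', 'y'+'t'
Result: iwfyyt


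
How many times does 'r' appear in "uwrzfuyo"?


Input string: 'uwrzfuyo'
Target character: 'r'
Scan each position: s[2]='r'
Matches found at indices: 2
Total: 1


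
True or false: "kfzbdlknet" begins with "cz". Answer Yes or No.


Input string: 'kfzbdlknet'
Prefix to check: 'cz'
First 2 characters of input: 'kf'
Match: False
Result: No


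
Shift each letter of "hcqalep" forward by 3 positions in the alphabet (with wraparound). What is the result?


Input: 'hcqalep', shift = 3
Operation: for each letter, (position + 3) mod 26
Mapping: 'h'(7+3=10)->'k', 'c'(2+3=5)->'f', 'q'(16+3=19)->'t', 'a'(0+3=3)->'d', 'l'(11+3=14)->'o', 'e'(4+3=7)->'h', 'p'(15+3=18)->'s'
Result: kftdohs


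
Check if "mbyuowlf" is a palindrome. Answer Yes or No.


Input string: 'mbyuowlf'
Reversed: 'flwouybm'
Compare pairs: s[0]='m' vs s[7]='f' (mismatch), s[1]='b' vs s[6]='l' (mismatch), s[2]='y' vs s[5]='w' (mismatch), s[3]='u' vs s[4]='o' (mismatch)
Palindrome: No


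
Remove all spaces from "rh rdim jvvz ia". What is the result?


Input string: 'rh rdim jvvz ia'
Operation: remove all spaces
Words: 'rh', 'rdim', 'jvvz', 'ia'
Join without spaces: rhrdimjvvzia


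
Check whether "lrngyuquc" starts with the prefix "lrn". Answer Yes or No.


Input string: 'lrngyuquc'
Prefix to check: 'lrn'
First 3 characters of input: 'lrn'
Match: True
Result: Yes


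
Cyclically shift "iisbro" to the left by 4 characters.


Input: 'iisbro', shift = 4
Operation: split at index 4 and swap parts
Front part s[0:4] = 'iisb'
Back part s[4:] = 'ro'
Rotated = back + front = 'ro' + 'iisb'
Result: roiisb


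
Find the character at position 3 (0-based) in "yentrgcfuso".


Input string: 'yentrgcfuso'
Operation: get character at index 3
Index mapping: s[0]='y', s[1]='e', s[2]='n', s[3]='t'
Result: 't'


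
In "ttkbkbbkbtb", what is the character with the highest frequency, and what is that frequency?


Input: 'ttkbkbbkbtb'
Operation: tally each character
Counts: 'b':5, 'k':3, 't':3
Maximum: 'b' appears 5 times


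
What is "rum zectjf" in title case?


Input string: 'rum zectjf'
Operation: capitalize first letter of each word
Word transformations: 'rum'->'Rum', 'zectjf'->'Zectjf'
Result: Rum Zectjf


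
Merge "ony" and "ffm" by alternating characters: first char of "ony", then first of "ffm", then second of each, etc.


String 1: 'ony'
String 2: 'ffm'
Operation: alternate characters
Pairs: 'o'+'f', 'n'+'f', 'y'+'m'
Result: ofnfym


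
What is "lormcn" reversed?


Input string: 'lormcn'
Operation: reverse character order
Original order: 'l' -> 'o' -> 'r' -> 'm' -> 'c' -> 'n'
Reversed order: 'n' -> 'c' -> 'm' -> 'r' -> 'o' -> 'l'
Result: ncmrol


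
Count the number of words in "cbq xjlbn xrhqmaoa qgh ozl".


Input string: 'cbq xjlbn xrhqmaoa qgh ozl'
Operation: split by spaces
Words found: 'cbq', 'xjlbn', 'xrhqmaoa', 'qgh', 'ozl'
Word count: 5


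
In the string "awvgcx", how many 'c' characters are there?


Input string: 'awvgcx'
Target character: 'c'
Scan each position: s[4]='c'
Matches found at indices: 4
Total: 1


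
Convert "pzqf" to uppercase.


Input string: 'pzqf'
Operation: convert each letter to uppercase
Mapping: 'p'->'P', 'z'->'Z', 'q'->'Q', 'f'->'F'
Result: PZQF


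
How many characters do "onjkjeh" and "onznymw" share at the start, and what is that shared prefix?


String 1: 'onjkjeh'
String 2: 'onznymw'
Compare position by position:
pos 0: 'o' vs 'o' match
pos 1: 'n' vs 'n' match
pos 2: 'j' vs 'z' differ -> stop
Longest common prefix: "on" (length 2)


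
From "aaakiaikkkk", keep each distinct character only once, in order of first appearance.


Input: 'aaakiaikkkk'
Operation: keep first occurrence of each character
Scan: s[0]='a' new -> keep; s[1]='a' seen -> skip; s[2]='a' seen -> skip; s[3]='k' new -> keep; s[4]='i' new -> keep; s[5]='a' seen -> skip; s[6]='i' seen -> skip; s[7]='k' seen -> skip; s[8]='k' seen -> skip; s[9]='k' seen -> skip; s[10]='k' seen -> skip
Result: aki


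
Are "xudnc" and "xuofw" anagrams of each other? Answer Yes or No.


String 1: 'xudnc' -> sorted: 'cdnux'
String 2: 'xuofw' -> sorted: 'fouwx'
Compare sorted forms: 'cdnux' != 'fouwx'
Anagram: No


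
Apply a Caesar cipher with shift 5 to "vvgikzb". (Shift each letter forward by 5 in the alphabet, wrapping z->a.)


Input: 'vvgikzb', shift = 5
Operation: for each letter, (position + 5) mod 26
Mapping: 'v'(21+5=26, 26 mod 26=0)->'a', 'v'(21+5=26, 26 mod 26=0)->'a', 'g'(6+5=11)->'l', 'i'(8+5=13)->'n', 'k'(10+5=15)->'p', 'z'(25+5=30, 30 mod 26=4)->'e', 'b'(1+5=6)->'g'
Result: aalnpeg


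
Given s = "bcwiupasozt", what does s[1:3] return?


Input string: 'bcwiupasozt'
Operation: slice [1:3]
Extract characters: s[1]='c', s[2]='w'
Result: cw


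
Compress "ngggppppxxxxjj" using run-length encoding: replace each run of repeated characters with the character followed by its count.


Input: 'ngggppppxxxxjj'
Operation: identify consecutive runs
Runs: 'n' -> n1, 'ggg' -> g3, 'pppp' -> p4, 'xxxx' -> x4, 'jj' -> j2
Encoded: n1g3p4x4j2


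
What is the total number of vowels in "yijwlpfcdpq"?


Input string: 'yijwlpfcdpq'
Operation: count vowels (a, e, i, o, u)
Scan: s[0]='y', s[1]='i' (vowel), s[2]='j', s[3]='w', s[4]='l', s[5]='p', s[6]='f', s[7]='c', s[8]='d', s[9]='p', s[10]='q'
Vowels found: 1
Result: 1


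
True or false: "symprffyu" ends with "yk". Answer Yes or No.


Input string: 'symprffyu'
Suffix to check: 'yk'
Last 2 characters of input: 'yu'
Match: False
Result: No


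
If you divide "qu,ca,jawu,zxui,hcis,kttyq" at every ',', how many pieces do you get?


Input string: 'qu,ca,jawu,zxui,hcis,kttyq'
Delimiter: ','
Split result: 'qu', 'ca', 'jawu', 'zxui', 'hcis', 'kttyq'
Number of parts: 6


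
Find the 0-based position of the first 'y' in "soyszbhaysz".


Input string: 'soyszbhaysz'
Target: 'y'
Scanning left to right: s[0]='s', s[1]='o', s[2]='y'
First match at index: 2


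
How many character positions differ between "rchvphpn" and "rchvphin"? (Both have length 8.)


String 1: 'rchvphpn'
String 2: 'rchvphin'
Compare each position: pos 0: 'r'=='r', pos 1: 'c'=='c', pos 2: 'h'=='h', pos 3: 'v'=='v', pos 4: 'p'=='p', pos 5: 'h'=='h', pos 6: 'p'!='i', pos 7: 'n'=='n'
Differing positions: 1
Hamming distance: 1


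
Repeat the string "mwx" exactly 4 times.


Input string: 'mwx'
Operation: repeat 4 times
Concatenation: 'mwx' + 'mwx' + 'mwx' + 'mwx'
Result: mwxmwxmwxmwx


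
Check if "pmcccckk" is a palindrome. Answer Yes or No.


Input string: 'pmcccckk'
Reversed: 'kkccccmp'
Compare pairs: s[0]='p' vs s[7]='k' (mismatch), s[1]='m' vs s[6]='k' (mismatch), s[2]='c' vs s[5]='c' (match), s[3]='c' vs s[4]='c' (match)
Palindrome: No


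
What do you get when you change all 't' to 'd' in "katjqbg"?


Input string: 'katjqbg'
Operation: replace 't' with 'd'
Positions of 't': 2
After replacement: kadjqbg


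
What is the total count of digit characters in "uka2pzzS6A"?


Input string: 'uka2pzzS6A'
Operation: count digit characters (0-9)
Scan: 'u', 'k', 'a', '2'(digit), 'p', 'z', 'z', 'S', '6'(digit), 'A'
Digits found: 2
Result: 2


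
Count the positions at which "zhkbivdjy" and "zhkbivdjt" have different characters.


String 1: 'zhkbivdjy'
String 2: 'zhkbivdjt'
Compare each position: pos 0: 'z'=='z', pos 1: 'h'=='h', pos 2: 'k'=='k', pos 3: 'b'=='b', pos 4: 'i'=='i', pos 5: 'v'=='v', pos 6: 'd'=='d', pos 7: 'j'=='j', pos 8: 'y'!='t'
Differing positions: 1
Hamming distance: 1


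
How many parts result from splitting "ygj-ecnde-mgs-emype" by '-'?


Input string: 'ygj-ecnde-mgs-emype'
Delimiter: '-'
Split result: 'ygj', 'ecnde', 'mgs', 'emype'
Number of parts: 4


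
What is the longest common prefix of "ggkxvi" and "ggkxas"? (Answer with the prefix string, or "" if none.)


String 1: 'ggkxvi'
String 2: 'ggkxas'
Compare position by position:
pos 0: 'g' vs 'g' match
pos 1: 'g' vs 'g' match
pos 2: 'k' vs 'k' match
pos 3: 'x' vs 'x' match
pos 4: 'v' vs 'a' differ -> stop
Longest common prefix: "ggkx" (length 4)


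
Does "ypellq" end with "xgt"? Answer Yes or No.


Input string: 'ypellq'
Suffix to check: 'xgt'
Last 3 characters of input: 'llq'
Match: False
Result: No


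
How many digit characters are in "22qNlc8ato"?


Input string: '22qNlc8ato'
Operation: count digit characters (0-9)
Scan: '2'(digit), '2'(digit), 'q', 'N', 'l', 'c', '8'(digit), 'a', 't', 'o'
Digits found: 3
Result: 3


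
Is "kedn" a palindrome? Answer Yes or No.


Input string: 'kedn'
Reversed: 'ndek'
Compare pairs: s[0]='k' vs s[3]='n' (mismatch), s[1]='e' vs s[2]='d' (mismatch)
Palindrome: No


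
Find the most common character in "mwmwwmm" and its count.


Input: 'mwmwwmm'
Operation: tally each character
Counts: 'm':4, 'w':3
Maximum: 'm' appears 4 times


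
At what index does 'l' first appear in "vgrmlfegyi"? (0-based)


Input string: 'vgrmlfegyi'
Target: 'l'
Scanning left to right: s[0]='v', s[1]='g', s[2]='r', s[3]='m', s[4]='l'
First match at index: 4


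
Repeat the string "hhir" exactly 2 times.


Input string: 'hhir'
Operation: repeat 2 times
Concatenation: 'hhir' + 'hhir'
Result: hhirhhir


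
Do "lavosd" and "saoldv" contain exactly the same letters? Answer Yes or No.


String 1: 'lavosd' -> sorted: 'adlosv'
String 2: 'saoldv' -> sorted: 'adlosv'
Compare sorted forms: 'adlosv' == 'adlosv'
Anagram: Yes


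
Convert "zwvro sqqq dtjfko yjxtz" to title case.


Input string: 'zwvro sqqq dtjfko yjxtz'
Operation: capitalize first letter of each word
Word transformations: 'zwvro'->'Zwvro', 'sqqq'->'Sqqq', 'dtjfko'->'Dtjfko', 'yjxtz'->'Yjxtz'
Result: Zwvro Sqqq Dtjfko Yjxtz


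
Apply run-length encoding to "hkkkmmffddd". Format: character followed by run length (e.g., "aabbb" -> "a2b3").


Input: 'hkkkmmffddd'
Operation: identify consecutive runs
Runs: 'h' -> h1, 'kkk' -> k3, 'mm' -> m2, 'ff' -> f2, 'ddd' -> d3
Encoded: h1k3m2f2d3


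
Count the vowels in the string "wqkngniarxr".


Input string: 'wqkngniarxr'
Operation: count vowels (a, e, i, o, u)
Scan: s[0]='w', s[1]='q', s[2]='k', s[3]='n', s[4]='g', s[5]='n', s[6]='i' (vowel), s[7]='a' (vowel), s[8]='r', s[9]='x', s[10]='r'
Vowels found: 2
Result: 2


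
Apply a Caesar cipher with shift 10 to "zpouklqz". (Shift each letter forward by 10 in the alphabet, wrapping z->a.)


Input: 'zpouklqz', shift = 10
Operation: for each letter, (position + 10) mod 26
Mapping: 'z'(25+10=35, 35 mod 26=9)->'j', 'p'(15+10=25)->'z', 'o'(14+10=24)->'y', 'u'(20+10=30, 30 mod 26=4)->'e', 'k'(10+10=20)->'u', 'l'(11+10=21)->'v', 'q'(16+10=26, 26 mod 26=0)->'a', 'z'(25+10=35, 35 mod 26=9)->'j'
Result: jzyeuvaj


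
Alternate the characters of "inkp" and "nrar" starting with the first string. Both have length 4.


String 1: 'inkp'
String 2: 'nrar'
Operation: alternate characters
Pairs: 'i'+'n', 'n'+'r', 'k'+'a', 'p'+'r'
Result: innrkapr


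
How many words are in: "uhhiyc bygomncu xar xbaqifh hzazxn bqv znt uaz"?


Input string: 'uhhiyc bygomncu xar xbaqifh hzazxn bqv znt uaz'
Operation: split by spaces
Words found: 'uhhiyc', 'bygomncu', 'xar', 'xbaqifh', 'hzazxn', 'bqv', 'znt', 'uaz'
Word count: 8


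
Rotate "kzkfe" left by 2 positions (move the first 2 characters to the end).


Input: 'kzkfe', shift = 2
Operation: split at index 2 and swap parts
Front part s[0:2] = 'kz'
Back part s[2:] = 'kfe'
Rotated = back + front = 'kfe' + 'kz'
Result: kfekz


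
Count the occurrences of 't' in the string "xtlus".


Input string: 'xtlus'
Target character: 't'
Scan each position: s[1]='t'
Matches found at indices: 1
Total: 1


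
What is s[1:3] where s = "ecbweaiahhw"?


Input string: 'ecbweaiahhw'
Operation: slice [1:3]
Extract characters: s[1]='c', s[2]='b'
Result: cb


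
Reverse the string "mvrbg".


Input string: 'mvrbg'
Operation: reverse character order
Original order: 'm' -> 'v' -> 'r' -> 'b' -> 'g'
Reversed order: 'g' -> 'b' -> 'r' -> 'v' -> 'm'
Result: gbrvm


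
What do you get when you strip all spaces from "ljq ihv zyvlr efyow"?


Input string: 'ljq ihv zyvlr efyow'
Operation: remove all spaces
Words: 'ljq', 'ihv', 'zyvlr', 'efyow'
Join without spaces: ljqihvzyvlrefyow


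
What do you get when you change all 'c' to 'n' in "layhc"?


Input string: 'layhc'
Operation: replace 'c' with 'n'
Positions of 'c': 4
After replacement: layhn


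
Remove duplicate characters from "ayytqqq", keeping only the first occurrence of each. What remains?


Input: 'ayytqqq'
Operation: keep first occurrence of each character
Scan: s[0]='a' new -> keep; s[1]='y' new -> keep; s[2]='y' seen -> skip; s[3]='t' new -> keep; s[4]='q' new -> keep; s[5]='q' seen -> skip; s[6]='q' seen -> skip
Result: aytq


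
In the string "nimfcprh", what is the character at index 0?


Input string: 'nimfcprh'
Operation: get character at index 0
Index mapping: s[0]='n'
Result: 'n'


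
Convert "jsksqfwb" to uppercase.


Input string: 'jsksqfwb'
Operation: convert each letter to uppercase
Mapping: 'j'->'J', 's'->'S', 'k'->'K', 's'->'S', 'q'->'Q', 'f'->'F', 'w'->'W', 'b'->'B'
Result: JSKSQFWB


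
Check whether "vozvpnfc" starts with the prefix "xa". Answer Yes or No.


Input string: 'vozvpnfc'
Prefix to check: 'xa'
First 2 characters of input: 'vo'
Match: False
Result: No


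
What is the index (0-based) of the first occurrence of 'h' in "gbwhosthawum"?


Input string: 'gbwhosthawum'
Target: 'h'
Scanning left to right: s[0]='g', s[1]='b', s[2]='w', s[3]='h'
First match at index: 3


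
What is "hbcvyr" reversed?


Input string: 'hbcvyr'
Operation: reverse character order
Original order: 'h' -> 'b' -> 'c' -> 'v' -> 'y' -> 'r'
Reversed order: 'r' -> 'y' -> 'v' -> 'c' -> 'b' -> 'h'
Result: ryvcbh


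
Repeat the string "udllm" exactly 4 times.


Input string: 'udllm'
Operation: repeat 4 times
Concatenation: 'udllm' + 'udllm' + 'udllm' + 'udllm'
Result: udllmudllmudllmudllm


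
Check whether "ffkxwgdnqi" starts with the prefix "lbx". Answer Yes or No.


Input string: 'ffkxwgdnqi'
Prefix to check: 'lbx'
First 3 characters of input: 'ffk'
Match: False
Result: No


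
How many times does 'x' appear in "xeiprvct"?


Input string: 'xeiprvct'
Target character: 'x'
Scan each position: s[0]='x'
Matches found at indices: 0
Total: 1


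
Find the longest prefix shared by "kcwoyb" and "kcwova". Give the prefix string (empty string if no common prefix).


String 1: 'kcwoyb'
String 2: 'kcwova'
Compare position by position:
pos 0: 'k' vs 'k' match
pos 1: 'c' vs 'c' match
pos 2: 'w' vs 'w' match
pos 3: 'o' vs 'o' match
pos 4: 'y' vs 'v' differ -> stop
Longest common prefix: "kcwo" (length 4)


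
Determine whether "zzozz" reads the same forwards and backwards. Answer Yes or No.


Input string: 'zzozz'
Reversed: 'zzozz'
Compare pairs: s[0]='z' vs s[4]='z' (match), s[1]='z' vs s[3]='z' (match)
Palindrome: Yes


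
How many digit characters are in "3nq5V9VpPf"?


Input string: '3nq5V9VpPf'
Operation: count digit characters (0-9)
Scan: '3'(digit), 'n', 'q', '5'(digit), 'V', '9'(digit), 'V', 'p', 'P', 'f'
Digits found: 3
Result: 3


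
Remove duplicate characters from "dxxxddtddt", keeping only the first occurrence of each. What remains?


Input: 'dxxxddtddt'
Operation: keep first occurrence of each character
Scan: s[0]='d' new -> keep; s[1]='x' new -> keep; s[2]='x' seen -> skip; s[3]='x' seen -> skip; s[4]='d' seen -> skip; s[5]='d' seen -> skip; s[6]='t' new -> keep; s[7]='d' seen -> skip; s[8]='d' seen -> skip; s[9]='t' seen -> skip
Result: dxt


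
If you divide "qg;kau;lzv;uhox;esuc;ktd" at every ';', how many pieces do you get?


Input string: 'qg;kau;lzv;uhox;esuc;ktd'
Delimiter: ';'
Split result: 'qg', 'kau', 'lzv', 'uhox', 'esuc', 'ktd'
Number of parts: 6


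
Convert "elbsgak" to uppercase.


Input string: 'elbsgak'
Operation: convert each letter to uppercase
Mapping: 'e'->'E', 'l'->'L', 'b'->'B', 's'->'S', 'g'->'G', 'a'->'A', 'k'->'K'
Result: ELBSGAK


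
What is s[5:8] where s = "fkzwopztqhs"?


Input string: 'fkzwopztqhs'
Operation: slice [5:8]
Extract characters: s[5]='p', s[6]='z', s[7]='t'
Result: pzt


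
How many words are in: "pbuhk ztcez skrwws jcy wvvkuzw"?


Input string: 'pbuhk ztcez skrwws jcy wvvkuzw'
Operation: split by spaces
Words found: 'pbuhk', 'ztcez', 'skrwws', 'jcy', 'wvvkuzw'
Word count: 5


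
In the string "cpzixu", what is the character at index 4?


Input string: 'cpzixu'
Operation: get character at index 4
Index mapping: s[0]='c', s[1]='p', s[2]='z', s[3]='i', s[4]='x'
Result: 'x'


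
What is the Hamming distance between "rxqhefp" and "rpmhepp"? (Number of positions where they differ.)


String 1: 'rxqhefp'
String 2: 'rpmhepp'
Compare each position: pos 0: 'r'=='r', pos 1: 'x'!='p', pos 2: 'q'!='m', pos 3: 'h'=='h', pos 4: 'e'=='e', pos 5: 'f'!='p', pos 6: 'p'=='p'
Differing positions: 3
Hamming distance: 3


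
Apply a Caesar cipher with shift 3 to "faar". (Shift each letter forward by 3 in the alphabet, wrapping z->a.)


Input: 'faar', shift = 3
Operation: for each letter, (position + 3) mod 26
Mapping: 'f'(5+3=8)->'i', 'a'(0+3=3)->'d', 'a'(0+3=3)->'d', 'r'(17+3=20)->'u'
Result: iddu


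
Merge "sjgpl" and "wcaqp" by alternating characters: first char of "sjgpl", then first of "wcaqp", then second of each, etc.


String 1: 'sjgpl'
String 2: 'wcaqp'
Operation: alternate characters
Pairs: 's'+'w', 'j'+'c', 'g'+'a', 'p'+'q', 'l'+'p'
Result: swjcgapqlp


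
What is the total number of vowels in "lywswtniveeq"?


Input string: 'lywswtniveeq'
Operation: count vowels (a, e, i, o, u)
Scan: s[0]='l', s[1]='y', s[2]='w', s[3]='s', s[4]='w', s[5]='t', s[6]='n', s[7]='i' (vowel), s[8]='v', s[9]='e' (vowel), s[10]='e' (vowel), s[11]='q'
Vowels found: 3
Result: 3


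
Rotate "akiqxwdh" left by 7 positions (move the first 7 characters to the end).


Input: 'akiqxwdh', shift = 7
Operation: split at index 7 and swap parts
Front part s[0:7] = 'akiqxwd'
Back part s[7:] = 'h'
Rotated = back + front = 'h' + 'akiqxwd'
Result: hakiqxwd


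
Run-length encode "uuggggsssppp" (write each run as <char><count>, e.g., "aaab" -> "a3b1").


Input: 'uuggggsssppp'
Operation: identify consecutive runs
Runs: 'uu' -> u2, 'gggg' -> g4, 'sss' -> s3, 'ppp' -> p3
Encoded: u2g4s3p3


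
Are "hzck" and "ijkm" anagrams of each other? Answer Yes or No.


String 1: 'hzck' -> sorted: 'chkz'
String 2: 'ijkm' -> sorted: 'ijkm'
Compare sorted forms: 'chkz' != 'ijkm'
Anagram: No


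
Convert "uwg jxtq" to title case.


Input string: 'uwg jxtq'
Operation: capitalize first letter of each word
Word transformations: 'uwg'->'Uwg', 'jxtq'->'Jxtq'
Result: Uwg Jxtq


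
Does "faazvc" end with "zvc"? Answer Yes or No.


Input string: 'faazvc'
Suffix to check: 'zvc'
Last 3 characters of input: 'zvc'
Match: True
Result: Yes


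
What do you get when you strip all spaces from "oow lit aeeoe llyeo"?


Input string: 'oow lit aeeoe llyeo'
Operation: remove all spaces
Words: 'oow', 'lit', 'aeeoe', 'llyeo'
Join without spaces: oowlitaeeoellyeo


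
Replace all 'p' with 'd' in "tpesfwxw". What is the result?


Input string: 'tpesfwxw'
Operation: replace 'p' with 'd'
Positions of 'p': 1
After replacement: tdesfwxw


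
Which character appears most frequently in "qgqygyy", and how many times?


Input: 'qgqygyy'
Operation: tally each character
Counts: 'g':2, 'q':2, 'y':3
Maximum: 'y' appears 3 times


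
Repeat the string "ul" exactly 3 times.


Input string: 'ul'
Operation: repeat 3 times
Concatenation: 'ul' + 'ul' + 'ul'
Result: ululul


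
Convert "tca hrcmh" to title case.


Input string: 'tca hrcmh'
Operation: capitalize first letter of each word
Word transformations: 'tca'->'Tca', 'hrcmh'->'Hrcmh'
Result: Tca Hrcmh


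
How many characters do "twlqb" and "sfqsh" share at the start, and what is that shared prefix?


String 1: 'twlqb'
String 2: 'sfqsh'
Compare position by position:
pos 0: 't' vs 's' differ -> stop
Longest common prefix: "" (length 0)


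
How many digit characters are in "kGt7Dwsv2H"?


Input string: 'kGt7Dwsv2H'
Operation: count digit characters (0-9)
Scan: 'k', 'G', 't', '7'(digit), 'D', 'w', 's', 'v', '2'(digit), 'H'
Digits found: 2
Result: 2


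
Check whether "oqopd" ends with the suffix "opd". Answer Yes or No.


Input string: 'oqopd'
Suffix to check: 'opd'
Last 3 characters of input: 'opd'
Match: True
Result: Yes


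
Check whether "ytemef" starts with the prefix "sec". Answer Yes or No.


Input string: 'ytemef'
Prefix to check: 'sec'
First 3 characters of input: 'yte'
Match: False
Result: No


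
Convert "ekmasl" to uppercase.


Input string: 'ekmasl'
Operation: convert each letter to uppercase
Mapping: 'e'->'E', 'k'->'K', 'm'->'M', 'a'->'A', 's'->'S', 'l'->'L'
Result: EKMASL


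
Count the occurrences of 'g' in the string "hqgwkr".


Input string: 'hqgwkr'
Target character: 'g'
Scan each position: s[2]='g'
Matches found at indices: 2
Total: 1


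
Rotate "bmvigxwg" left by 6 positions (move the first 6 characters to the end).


Input: 'bmvigxwg', shift = 6
Operation: split at index 6 and swap parts
Front part s[0:6] = 'bmvigx'
Back part s[6:] = 'wg'
Rotated = back + front = 'wg' + 'bmvigx'
Result: wgbmvigx


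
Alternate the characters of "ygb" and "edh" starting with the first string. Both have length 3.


String 1: 'ygb'
String 2: 'edh'
Operation: alternate characters
Pairs: 'y'+'e', 'g'+'d', 'b'+'h'
Result: yegdbh


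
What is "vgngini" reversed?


Input string: 'vgngini'
Operation: reverse character order
Original order: 'v' -> 'g' -> 'n' -> 'g' -> 'i' -> 'n' -> 'i'
Reversed order: 'i' -> 'n' -> 'i' -> 'g' -> 'n' -> 'g' -> 'v'
Result: inigngv


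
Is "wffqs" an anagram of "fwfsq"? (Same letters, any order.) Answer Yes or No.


String 1: 'fwfsq' -> sorted: 'ffqsw'
String 2: 'wffqs' -> sorted: 'ffqsw'
Compare sorted forms: 'ffqsw' == 'ffqsw'
Anagram: Yes


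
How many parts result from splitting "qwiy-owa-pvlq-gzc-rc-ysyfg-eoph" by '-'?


Input string: 'qwiy-owa-pvlq-gzc-rc-ysyfg-eoph'
Delimiter: '-'
Split result: 'qwiy', 'owa', 'pvlq', 'gzc', 'rc', 'ysyfg', 'eoph'
Number of parts: 7


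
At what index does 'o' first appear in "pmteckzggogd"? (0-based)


Input string: 'pmteckzggogd'
Target: 'o'
Scanning left to right: s[0]='p', s[1]='m', s[2]='t', s[3]='e', s[4]='c', s[5]='k', s[6]='z', s[7]='g', s[8]='g', s[9]='o'
First match at index: 9


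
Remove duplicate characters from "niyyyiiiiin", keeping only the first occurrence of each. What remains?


Input: 'niyyyiiiiin'
Operation: keep first occurrence of each character
Scan: s[0]='n' new -> keep; s[1]='i' new -> keep; s[2]='y' new -> keep; s[3]='y' seen -> skip; s[4]='y' seen -> skip; s[5]='i' seen -> skip; s[6]='i' seen -> skip; s[7]='i' seen -> skip; s[8]='i' seen -> skip; s[9]='i' seen -> skip; s[10]='n' seen -> skip
Result: niy


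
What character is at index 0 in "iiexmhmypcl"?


Input string: 'iiexmhmypcl'
Operation: get character at index 0
Index mapping: s[0]='i'
Result: 'i'


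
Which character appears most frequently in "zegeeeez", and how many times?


Input: 'zegeeeez'
Operation: tally each character
Counts: 'e':5, 'g':1, 'z':2
Maximum: 'e' appears 5 times


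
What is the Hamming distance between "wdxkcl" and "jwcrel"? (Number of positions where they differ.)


String 1: 'wdxkcl'
String 2: 'jwcrel'
Compare each position: pos 0: 'w'!='j', pos 1: 'd'!='w', pos 2: 'x'!='c', pos 3: 'k'!='r', pos 4: 'c'!='e', pos 5: 'l'=='l'
Differing positions: 5
Hamming distance: 5


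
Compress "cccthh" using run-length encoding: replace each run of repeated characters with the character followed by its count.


Input: 'cccthh'
Operation: identify consecutive runs
Runs: 'ccc' -> c3, 't' -> t1, 'hh' -> h2
Encoded: c3t1h2


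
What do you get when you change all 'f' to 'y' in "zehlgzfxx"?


Input string: 'zehlgzfxx'
Operation: replace 'f' with 'y'
Positions of 'f': 6
After replacement: zehlgzyxx


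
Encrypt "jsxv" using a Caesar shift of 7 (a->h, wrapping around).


Input: 'jsxv', shift = 7
Operation: for each letter, (position + 7) mod 26
Mapping: 'j'(9+7=16)->'q', 's'(18+7=25)->'z', 'x'(23+7=30, 30 mod 26=4)->'e', 'v'(21+7=28, 28 mod 26=2)->'c'
Result: qzec


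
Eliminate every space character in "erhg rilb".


Input string: 'erhg rilb'
Operation: remove all spaces
Words: 'erhg', 'rilb'
Join without spaces: erhgrilb


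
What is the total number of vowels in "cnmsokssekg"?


Input string: 'cnmsokssekg'
Operation: count vowels (a, e, i, o, u)
Scan: s[0]='c', s[1]='n', s[2]='m', s[3]='s', s[4]='o' (vowel), s[5]='k', s[6]='s', s[7]='s', s[8]='e' (vowel), s[9]='k', s[10]='g'
Vowels found: 2
Result: 2


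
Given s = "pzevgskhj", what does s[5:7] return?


Input string: 'pzevgskhj'
Operation: slice [5:7]
Extract characters: s[5]='s', s[6]='k'
Result: sk


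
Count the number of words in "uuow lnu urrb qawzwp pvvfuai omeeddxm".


Input string: 'uuow lnu urrb qawzwp pvvfuai omeeddxm'
Operation: split by spaces
Words found: 'uuow', 'lnu', 'urrb', 'qawzwp', 'pvvfuai', 'omeeddxm'
Word count: 6


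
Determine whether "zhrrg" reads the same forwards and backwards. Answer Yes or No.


Input string: 'zhrrg'
Reversed: 'grrhz'
Compare pairs: s[0]='z' vs s[4]='g' (mismatch), s[1]='h' vs s[3]='r' (mismatch)
Palindrome: No


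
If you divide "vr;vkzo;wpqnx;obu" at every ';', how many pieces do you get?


Input string: 'vr;vkzo;wpqnx;obu'
Delimiter: ';'
Split result: 'vr', 'vkzo', 'wpqnx', 'obu'
Number of parts: 4


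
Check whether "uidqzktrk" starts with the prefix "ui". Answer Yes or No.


Input string: 'uidqzktrk'
Prefix to check: 'ui'
First 2 characters of input: 'ui'
Match: True
Result: Yes


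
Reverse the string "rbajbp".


Input string: 'rbajbp'
Operation: reverse character order
Original order: 'r' -> 'b' -> 'a' -> 'j' -> 'b' -> 'p'
Reversed order: 'p' -> 'b' -> 'j' -> 'a' -> 'b' -> 'r'
Result: pbjabr


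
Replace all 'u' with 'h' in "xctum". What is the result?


Input string: 'xctum'
Operation: replace 'u' with 'h'
Positions of 'u': 3
After replacement: xcthm


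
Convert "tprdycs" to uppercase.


Input string: 'tprdycs'
Operation: convert each letter to uppercase
Mapping: 't'->'T', 'p'->'P', 'r'->'R', 'd'->'D', 'y'->'Y', 'c'->'C', 's'->'S'
Result: TPRDYCS


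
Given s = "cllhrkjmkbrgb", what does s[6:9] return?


Input string: 'cllhrkjmkbrgb'
Operation: slice [6:9]
Extract characters: s[6]='j', s[7]='m', s[8]='k'
Result: jmk


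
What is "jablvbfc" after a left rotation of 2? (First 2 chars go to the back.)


Input: 'jablvbfc', shift = 2
Operation: split at index 2 and swap parts
Front part s[0:2] = 'ja'
Back part s[2:] = 'blvbfc'
Rotated = back + front = 'blvbfc' + 'ja'
Result: blvbfcja


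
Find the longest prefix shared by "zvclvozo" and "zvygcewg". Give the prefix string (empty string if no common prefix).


String 1: 'zvclvozo'
String 2: 'zvygcewg'
Compare position by position:
pos 0: 'z' vs 'z' match
pos 1: 'v' vs 'v' match
pos 2: 'c' vs 'y' differ -> stop
Longest common prefix: "zv" (length 2)


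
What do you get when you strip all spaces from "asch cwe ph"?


Input string: 'asch cwe ph'
Operation: remove all spaces
Words: 'asch', 'cwe', 'ph'
Join without spaces: aschcweph


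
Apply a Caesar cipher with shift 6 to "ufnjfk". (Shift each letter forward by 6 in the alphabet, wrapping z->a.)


Input: 'ufnjfk', shift = 6
Operation: for each letter, (position + 6) mod 26
Mapping: 'u'(20+6=26, 26 mod 26=0)->'a', 'f'(5+6=11)->'l', 'n'(13+6=19)->'t', 'j'(9+6=15)->'p', 'f'(5+6=11)->'l', 'k'(10+6=16)->'q'
Result: altplq


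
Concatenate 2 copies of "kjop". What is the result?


Input string: 'kjop'
Operation: repeat 2 times
Concatenation: 'kjop' + 'kjop'
Result: kjopkjop


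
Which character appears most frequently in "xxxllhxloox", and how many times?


Input: 'xxxllhxloox'
Operation: tally each character
Counts: 'h':1, 'l':3, 'o':2, 'x':5
Maximum: 'x' appears 5 times


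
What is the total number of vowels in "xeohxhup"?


Input string: 'xeohxhup'
Operation: count vowels (a, e, i, o, u)
Scan: s[0]='x', s[1]='e' (vowel), s[2]='o' (vowel), s[3]='h', s[4]='x', s[5]='h', s[6]='u' (vowel), s[7]='p'
Vowels found: 3
Result: 3


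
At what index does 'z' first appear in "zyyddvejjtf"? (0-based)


Input string: 'zyyddvejjtf'
Target: 'z'
Scanning left to right: s[0]='z'
First match at index: 0


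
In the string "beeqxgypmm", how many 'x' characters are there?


Input string: 'beeqxgypmm'
Target character: 'x'
Scan each position: s[4]='x'
Matches found at indices: 4
Total: 1


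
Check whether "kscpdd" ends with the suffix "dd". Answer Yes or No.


Input string: 'kscpdd'
Suffix to check: 'dd'
Last 2 characters of input: 'dd'
Match: True
Result: Yes


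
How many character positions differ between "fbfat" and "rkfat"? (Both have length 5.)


String 1: 'fbfat'
String 2: 'rkfat'
Compare each position: pos 0: 'f'!='r', pos 1: 'b'!='k', pos 2: 'f'=='f', pos 3: 'a'=='a', pos 4: 't'=='t'
Differing positions: 2
Hamming distance: 2


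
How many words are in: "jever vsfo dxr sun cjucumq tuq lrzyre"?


Input string: 'jever vsfo dxr sun cjucumq tuq lrzyre'
Operation: split by spaces
Words found: 'jever', 'vsfo', 'dxr', 'sun', 'cjucumq', 'tuq', 'lrzyre'
Word count: 7


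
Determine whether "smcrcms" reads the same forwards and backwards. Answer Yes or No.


Input string: 'smcrcms'
Reversed: 'smcrcms'
Compare pairs: s[0]='s' vs s[6]='s' (match), s[1]='m' vs s[5]='m' (match), s[2]='c' vs s[4]='c' (match)
Palindrome: Yes


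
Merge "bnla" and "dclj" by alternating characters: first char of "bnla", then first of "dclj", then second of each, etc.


String 1: 'bnla'
String 2: 'dclj'
Operation: alternate characters
Pairs: 'b'+'d', 'n'+'c', 'l'+'l', 'a'+'j'
Result: bdncllaj


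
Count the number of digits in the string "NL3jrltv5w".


Input string: 'NL3jrltv5w'
Operation: count digit characters (0-9)
Scan: 'N', 'L', '3'(digit), 'j', 'r', 'l', 't', 'v', '5'(digit), 'w'
Digits found: 2
Result: 2


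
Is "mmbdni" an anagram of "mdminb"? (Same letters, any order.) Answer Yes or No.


String 1: 'mdminb' -> sorted: 'bdimmn'
String 2: 'mmbdni' -> sorted: 'bdimmn'
Compare sorted forms: 'bdimmn' == 'bdimmn'
Anagram: Yes


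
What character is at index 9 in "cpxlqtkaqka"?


Input string: 'cpxlqtkaqka'
Operation: get character at index 9
Index mapping: s[0]='c', s[1]='p', s[2]='x', s[3]='l', s[4]='q', s[5]='t', s[6]='k', s[7]='a', s[8]='q', s[9]='k'
Result: 'k'


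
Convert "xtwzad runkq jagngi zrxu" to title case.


Input string: 'xtwzad runkq jagngi zrxu'
Operation: capitalize first letter of each word
Word transformations: 'xtwzad'->'Xtwzad', 'runkq'->'Runkq', 'jagngi'->'Jagngi', 'zrxu'->'Zrxu'
Result: Xtwzad Runkq Jagngi Zrxu


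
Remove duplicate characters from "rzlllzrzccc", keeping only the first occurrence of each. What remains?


Input: 'rzlllzrzccc'
Operation: keep first occurrence of each character
Scan: s[0]='r' new -> keep; s[1]='z' new -> keep; s[2]='l' new -> keep; s[3]='l' seen -> skip; s[4]='l' seen -> skip; s[5]='z' seen -> skip; s[6]='r' seen -> skip; s[7]='z' seen -> skip; s[8]='c' new -> keep; s[9]='c' seen -> skip; s[10]='c' seen -> skip
Result: rzlc


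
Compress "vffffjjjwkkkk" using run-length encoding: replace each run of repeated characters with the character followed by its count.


Input: 'vffffjjjwkkkk'
Operation: identify consecutive runs
Runs: 'v' -> v1, 'ffff' -> f4, 'jjj' -> j3, 'w' -> w1, 'kkkk' -> k4
Encoded: v1f4j3w1k4


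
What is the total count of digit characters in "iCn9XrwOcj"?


Input string: 'iCn9XrwOcj'
Operation: count digit characters (0-9)
Scan: 'i', 'C', 'n', '9'(digit), 'X', 'r', 'w', 'O', 'c', 'j'
Digits found: 1
Result: 1


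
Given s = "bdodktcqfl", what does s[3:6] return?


Input string: 'bdodktcqfl'
Operation: slice [3:6]
Extract characters: s[3]='d', s[4]='k', s[5]='t'
Result: dkt


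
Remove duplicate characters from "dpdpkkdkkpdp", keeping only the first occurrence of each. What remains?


Input: 'dpdpkkdkkpdp'
Operation: keep first occurrence of each character
Scan: s[0]='d' new -> keep; s[1]='p' new -> keep; s[2]='d' seen -> skip; s[3]='p' seen -> skip; s[4]='k' new -> keep; s[5]='k' seen -> skip; s[6]='d' seen -> skip; s[7]='k' seen -> skip; s[8]='k' seen -> skip; s[9]='p' seen -> skip; s[10]='d' seen -> skip; s[11]='p' seen -> skip
Result: dpk


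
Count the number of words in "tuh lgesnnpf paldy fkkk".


Input string: 'tuh lgesnnpf paldy fkkk'
Operation: split by spaces
Words found: 'tuh', 'lgesnnpf', 'paldy', 'fkkk'
Word count: 4


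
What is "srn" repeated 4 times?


Input string: 'srn'
Operation: repeat 4 times
Concatenation: 'srn' + 'srn' + 'srn' + 'srn'
Result: srnsrnsrnsrn


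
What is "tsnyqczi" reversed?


Input string: 'tsnyqczi'
Operation: reverse character order
Original order: 't' -> 's' -> 'n' -> 'y' -> 'q' -> 'c' -> 'z' -> 'i'
Reversed order: 'i' -> 'z' -> 'c' -> 'q' -> 'y' -> 'n' -> 's' -> 't'
Result: izcqynst


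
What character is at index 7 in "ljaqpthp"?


Input string: 'ljaqpthp'
Operation: get character at index 7
Index mapping: s[0]='l', s[1]='j', s[2]='a', s[3]='q', s[4]='p', s[5]='t', s[6]='h', s[7]='p'
Result: 'p'
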